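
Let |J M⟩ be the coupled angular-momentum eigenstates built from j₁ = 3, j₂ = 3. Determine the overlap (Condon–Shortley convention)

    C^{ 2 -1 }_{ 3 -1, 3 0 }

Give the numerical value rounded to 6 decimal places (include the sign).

√[5·4!2!2!/9! · 2!4!3!3!1!3!] = √(96/7)
  +(−1)^2/∏(2,2,2,1,0,1)! = 1/8  (running 1/8)
  +(−1)^3/∏(3,1,1,0,1,2)! = -1/12  (running 1/24)
⟨..|..⟩ = √(96/7)·(1/24) = +0.154303

+√(1/42) = +0.154303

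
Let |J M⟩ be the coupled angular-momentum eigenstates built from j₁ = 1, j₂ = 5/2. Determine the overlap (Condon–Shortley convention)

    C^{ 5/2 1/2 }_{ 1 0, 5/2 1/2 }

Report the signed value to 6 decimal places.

j₁+j₂−J=1  J+j₁−j₂=1  J−j₁+j₂=4  j₁+j₂+J+1=7
(j₁±m₁, j₂±m₂, J±M) = (1,1,3,2,3,2)
P² = 144/35
sum k=0..1:
  [0] +1/6 = 1/6
  [1] −1/4 = -1/4
S = -1/12
C² = P²·S² = 1/35 ; C = -0.169031

-0.169031  (= −√(1/35))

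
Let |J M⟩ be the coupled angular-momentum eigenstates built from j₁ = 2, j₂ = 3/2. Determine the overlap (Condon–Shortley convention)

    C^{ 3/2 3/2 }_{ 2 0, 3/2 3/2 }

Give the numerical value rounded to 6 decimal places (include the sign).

triangle: 2!×2!×1!/6! = 4/720
(j±m)!: 2!×2!×3!×0!×3!×0! = 144
prefactor² = (2J+1)×Δ×N² = 16/5
  k=2: +1/(2!×0!×0!×1!×2!×0!) = 1/4
Σ = 1/4  ⇒  CG² = 16/5×1/4² = 1/5
CG = +√(1/5) = +0.447214

+√(1/5) ≈ +0.447214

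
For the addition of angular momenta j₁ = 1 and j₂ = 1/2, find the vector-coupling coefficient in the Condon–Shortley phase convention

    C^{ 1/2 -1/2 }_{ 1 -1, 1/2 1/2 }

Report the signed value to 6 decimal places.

√[2·1!1!0!/3! · 0!2!1!0!0!1!] = √(2/3)
  +(−1)^1/∏(1,0,1,0,0,0)! = -1  (running -1)
⟨..|..⟩ = √(2/3)·(-1) = -0.816497

-0.816497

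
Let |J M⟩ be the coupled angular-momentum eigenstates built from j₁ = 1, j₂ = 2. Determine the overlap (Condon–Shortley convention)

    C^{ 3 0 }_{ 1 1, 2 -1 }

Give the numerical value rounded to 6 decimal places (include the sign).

triangle: 0!·2!·4!/7! = 48/5040
(j±m)!: 2!·0!·1!·3!·3!·3! = 432
prefactor² = (2J+1)·Δ·N² = 144/5
  k=0: +1/(0!·0!·0!·1!·2!·3!) = 1/12
Σ = 1/12  ⇒  CG² = 144/5·1/12² = 1/5
CG = +√(1/5) = +0.447214

+0.447214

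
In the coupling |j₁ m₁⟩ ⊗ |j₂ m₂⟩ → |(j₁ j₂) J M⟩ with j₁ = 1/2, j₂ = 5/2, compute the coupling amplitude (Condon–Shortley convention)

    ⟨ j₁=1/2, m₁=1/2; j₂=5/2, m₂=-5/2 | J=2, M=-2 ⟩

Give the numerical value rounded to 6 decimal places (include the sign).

+0.912871  (= +√(5/6))

j₁+j₂−J=1  J+j₁−j₂=0  J−j₁+j₂=4  j₁+j₂+J+1=6
(j₁±m₁, j₂±m₂, J±M) = (1,0,0,5,0,4)
P² = 480
sum k=0..0:
  [0] +1/24 = 1/24
S = 1/24
C² = P²·S² = 5/6 ; C = +0.912871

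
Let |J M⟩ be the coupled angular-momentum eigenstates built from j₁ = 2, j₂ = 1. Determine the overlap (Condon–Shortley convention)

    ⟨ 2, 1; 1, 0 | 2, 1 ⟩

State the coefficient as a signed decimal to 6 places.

triangle: 1!*3!*1!/6! = 6/720
(j±m)!: 3!*1!*1!*1!*3!*1! = 36
prefactor² = (2J+1)*Δ*N² = 3/2
  k=0: +1/(0!*1!*1!*1!*2!*0!) = 1/2
  k=1: −1/(1!*0!*0!*0!*3!*1!) = -1/6
Σ = 1/3  ⇒  CG² = 3/2*1/3² = 1/6
CG = +√(1/6) = +0.408248

+√(1/6) = +0.408248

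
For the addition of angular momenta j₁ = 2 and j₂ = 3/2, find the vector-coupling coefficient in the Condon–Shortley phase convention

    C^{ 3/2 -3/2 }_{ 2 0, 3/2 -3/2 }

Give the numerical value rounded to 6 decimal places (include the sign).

triangle: 2!×2!×1!/6! = 4/720
(j±m)!: 2!×2!×0!×3!×0!×3! = 144
prefactor² = (2J+1)×Δ×N² = 16/5
  k=0: +1/(0!×2!×2!×0!×0!×1!) = 1/4
Σ = 1/4  ⇒  CG² = 16/5×1/4² = 1/5
CG = +√(1/5) = +0.447214

+0.447214  (= +√(1/5))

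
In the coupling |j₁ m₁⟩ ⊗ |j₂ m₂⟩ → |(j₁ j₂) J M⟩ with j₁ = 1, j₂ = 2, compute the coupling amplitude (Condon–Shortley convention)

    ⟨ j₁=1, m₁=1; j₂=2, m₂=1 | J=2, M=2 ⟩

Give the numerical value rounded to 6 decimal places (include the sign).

√[5·1!1!3!/6! · 2!0!3!1!4!0!] = √(12)
  +(−1)^0/∏(0,1,0,3,1,0)! = 1/6  (running 1/6)
⟨..|..⟩ = √(12)·(1/6) = +0.577350

+0.577350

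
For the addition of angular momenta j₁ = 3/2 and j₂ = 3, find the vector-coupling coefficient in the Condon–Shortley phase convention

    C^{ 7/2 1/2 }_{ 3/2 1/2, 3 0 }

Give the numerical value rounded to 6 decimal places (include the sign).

triangle: 1!·2!·5!/9! = 240/362880
(j±m)!: 2!·1!·3!·3!·4!·3! = 10368
prefactor² = (2J+1)·Δ·N² = 384/7
  k=0: +1/(0!·1!·1!·3!·1!·2!) = 1/12
  k=1: −1/(1!·0!·0!·2!·2!·3!) = -1/24
Σ = 1/24  ⇒  CG² = 384/7·1/24² = 2/21
CG = +√(2/21) = +0.308607

+√(2/21) ≈ +0.308607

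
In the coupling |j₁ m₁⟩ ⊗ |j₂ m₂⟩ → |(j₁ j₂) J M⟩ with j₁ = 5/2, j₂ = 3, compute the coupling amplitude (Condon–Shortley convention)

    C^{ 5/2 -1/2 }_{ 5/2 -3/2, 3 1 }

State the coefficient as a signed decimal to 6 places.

+0.169031

√[6·3!2!3!/9! · 1!4!4!2!2!3!] = √(576/35)
  +(−1)^2/∏(2,1,2,2,0,1)! = 1/8  (running 1/8)
  +(−1)^3/∏(3,0,1,1,1,2)! = -1/12  (running 1/24)
⟨..|..⟩ = √(576/35)·(1/24) = +0.169031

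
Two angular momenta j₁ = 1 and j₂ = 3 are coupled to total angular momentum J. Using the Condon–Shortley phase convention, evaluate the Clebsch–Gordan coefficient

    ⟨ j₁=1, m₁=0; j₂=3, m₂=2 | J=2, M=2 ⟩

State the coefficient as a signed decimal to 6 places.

j₁+j₂−J=2  J+j₁−j₂=0  J−j₁+j₂=4  j₁+j₂+J+1=7
(j₁±m₁, j₂±m₂, J±M) = (1,1,5,1,4,0)
P² = 960/7
sum k=1..1:
  [1] −1/24 = -1/24
S = -1/24
C² = P²·S² = 5/21 ; C = -0.487950

-0.487950  (= −√(5/21))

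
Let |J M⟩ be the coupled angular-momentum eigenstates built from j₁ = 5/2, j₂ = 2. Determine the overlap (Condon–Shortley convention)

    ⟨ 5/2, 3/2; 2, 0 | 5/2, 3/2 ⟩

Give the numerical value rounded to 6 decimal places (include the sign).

-0.119523  (= −√(1/70))

triangle: 2!×3!×2!/8! = 24/40320
(j±m)!: 4!×1!×2!×2!×4!×1! = 2304
prefactor² = (2J+1)×Δ×N² = 288/35
  k=0: +1/(0!×2!×1!×2!×2!×0!) = 1/8
  k=1: −1/(1!×1!×0!×1!×3!×1!) = -1/6
Σ = -1/24  ⇒  CG² = 288/35×(-1/24)² = 1/70
CG = −√(1/70) = -0.119523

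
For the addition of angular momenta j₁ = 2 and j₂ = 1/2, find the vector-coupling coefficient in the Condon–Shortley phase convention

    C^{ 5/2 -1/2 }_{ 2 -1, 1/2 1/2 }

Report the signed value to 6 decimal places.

+0.632456

√[6·0!4!1!/6! · 1!3!1!0!2!3!] = √(72/5)
  +(−1)^0/∏(0,0,3,1,1,0)! = 1/6  (running 1/6)
⟨..|..⟩ = √(72/5)·(1/6) = +0.632456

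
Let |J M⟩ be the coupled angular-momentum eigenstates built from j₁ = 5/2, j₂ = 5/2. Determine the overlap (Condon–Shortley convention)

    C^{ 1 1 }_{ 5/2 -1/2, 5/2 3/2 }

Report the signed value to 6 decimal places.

triangle: 4!·1!·1!/7! = 24/5040
(j±m)!: 2!·3!·4!·1!·2!·0! = 576
prefactor² = (2J+1)·Δ·N² = 288/35
  k=3: −1/(3!·1!·0!·1!·1!·0!) = -1/6
Σ = -1/6  ⇒  CG² = 288/35·(-1/6)² = 8/35
CG = −√(8/35) = -0.478091

-0.478091  (= −√(8/35))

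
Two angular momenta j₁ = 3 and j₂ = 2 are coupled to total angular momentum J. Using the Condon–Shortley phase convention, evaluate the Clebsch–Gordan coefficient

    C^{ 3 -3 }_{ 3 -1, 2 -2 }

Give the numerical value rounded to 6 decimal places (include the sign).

√[7·2!4!2!/9! · 2!4!0!4!0!6!] = √(1536)
  +(−1)^0/∏(0,2,4,0,0,2)! = 1/96  (running 1/96)
⟨..|..⟩ = √(1536)·(1/96) = +0.408248

+0.408248  (= +√(1/6))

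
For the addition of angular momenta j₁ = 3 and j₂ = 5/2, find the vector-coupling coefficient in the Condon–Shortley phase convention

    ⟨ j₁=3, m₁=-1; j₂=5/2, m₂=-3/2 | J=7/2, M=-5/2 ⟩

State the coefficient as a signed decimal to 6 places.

j₁+j₂−J=2  J+j₁−j₂=4  J−j₁+j₂=3  j₁+j₂+J+1=10
(j₁±m₁, j₂±m₂, J±M) = (2,4,1,4,1,6)
P² = 18432/35
sum k=0..1:
  [0] +1/96 = 1/96
  [1] −1/36 = -1/36
S = -5/288
C² = P²·S² = 10/63 ; C = -0.398410

-0.398410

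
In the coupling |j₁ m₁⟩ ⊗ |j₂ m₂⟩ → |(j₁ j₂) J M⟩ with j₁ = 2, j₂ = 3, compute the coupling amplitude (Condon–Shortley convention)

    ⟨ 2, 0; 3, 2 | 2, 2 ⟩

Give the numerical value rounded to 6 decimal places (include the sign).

+0.597614

j₁+j₂−J=3  J+j₁−j₂=1  J−j₁+j₂=3  j₁+j₂+J+1=8
(j₁±m₁, j₂±m₂, J±M) = (2,2,5,1,4,0)
P² = 360/7
sum k=2..2:
  [2] +1/12 = 1/12
S = 1/12
C² = P²·S² = 5/14 ; C = +0.597614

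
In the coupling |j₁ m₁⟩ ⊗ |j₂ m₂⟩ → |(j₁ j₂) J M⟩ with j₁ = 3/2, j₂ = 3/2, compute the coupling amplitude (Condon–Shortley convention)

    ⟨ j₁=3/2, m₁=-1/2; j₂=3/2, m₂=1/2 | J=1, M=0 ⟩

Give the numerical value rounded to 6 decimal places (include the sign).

triangle: 2!·1!·1!/5! = 2/120
(j±m)!: 1!·2!·2!·1!·1!·1! = 4
prefactor² = (2J+1)·Δ·N² = 1/5
  k=1: −1/(1!·1!·1!·1!·0!·0!) = -1
  k=2: +1/(2!·0!·0!·0!·1!·1!) = 1/2
Σ = -1/2  ⇒  CG² = 1/5·(-1/2)² = 1/20
CG = −√(1/20) = -0.223607

−√(1/20) ≈ -0.223607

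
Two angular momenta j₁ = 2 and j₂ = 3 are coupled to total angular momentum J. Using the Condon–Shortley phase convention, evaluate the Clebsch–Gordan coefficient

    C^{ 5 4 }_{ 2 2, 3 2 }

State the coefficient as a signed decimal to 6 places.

+√(3/5) = +0.774597

j₁+j₂−J=0  J+j₁−j₂=4  J−j₁+j₂=6  j₁+j₂+J+1=11
(j₁±m₁, j₂±m₂, J±M) = (4,0,5,1,9,1)
P² = 4976640
sum k=0..0:
  [0] +1/2880 = 1/2880
S = 1/2880
C² = P²·S² = 3/5 ; C = +0.774597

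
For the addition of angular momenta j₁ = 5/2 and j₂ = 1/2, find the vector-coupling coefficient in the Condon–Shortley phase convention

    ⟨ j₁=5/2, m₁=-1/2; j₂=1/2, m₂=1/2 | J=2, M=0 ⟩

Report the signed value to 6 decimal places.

−√(1/2) ≈ -0.707107

√[5·1!4!0!/6! · 2!3!1!0!2!2!] = √(8)
  +(−1)^1/∏(1,0,2,0,2,0)! = -1/4  (running -1/4)
⟨..|..⟩ = √(8)·(-1/4) = -0.707107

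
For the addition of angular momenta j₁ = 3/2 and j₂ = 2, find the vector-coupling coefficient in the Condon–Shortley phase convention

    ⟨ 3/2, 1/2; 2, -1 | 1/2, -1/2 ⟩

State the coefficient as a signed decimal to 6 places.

−√(3/10) ≈ -0.547723

√[2·3!0!1!/5! · 2!1!1!3!0!1!] = √(6/5)
  +(−1)^1/∏(1,2,0,0,0,1)! = -1/2  (running -1/2)
⟨..|..⟩ = √(6/5)·(-1/2) = -0.547723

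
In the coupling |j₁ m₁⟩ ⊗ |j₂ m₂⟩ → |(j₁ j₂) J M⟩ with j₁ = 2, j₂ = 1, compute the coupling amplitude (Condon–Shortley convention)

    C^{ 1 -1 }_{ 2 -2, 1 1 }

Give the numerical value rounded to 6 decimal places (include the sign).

+0.774597

triangle: 2!×2!×0!/5! = 4/120
(j±m)!: 0!×4!×2!×0!×0!×2! = 96
prefactor² = (2J+1)×Δ×N² = 48/5
  k=2: +1/(2!×0!×2!×0!×0!×0!) = 1/4
Σ = 1/4  ⇒  CG² = 48/5×1/4² = 3/5
CG = +√(3/5) = +0.774597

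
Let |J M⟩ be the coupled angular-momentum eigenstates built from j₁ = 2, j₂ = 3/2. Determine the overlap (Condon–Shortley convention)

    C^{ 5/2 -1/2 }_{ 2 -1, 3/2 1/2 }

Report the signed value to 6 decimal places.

−√(5/14) = -0.597614

j₁+j₂−J=1  J+j₁−j₂=3  J−j₁+j₂=2  j₁+j₂+J+1=7
(j₁±m₁, j₂±m₂, J±M) = (1,3,2,1,2,3)
P² = 72/35
sum k=0..1:
  [0] +1/12 = 1/12
  [1] −1/2 = -1/2
S = -5/12
C² = P²·S² = 5/14 ; C = -0.597614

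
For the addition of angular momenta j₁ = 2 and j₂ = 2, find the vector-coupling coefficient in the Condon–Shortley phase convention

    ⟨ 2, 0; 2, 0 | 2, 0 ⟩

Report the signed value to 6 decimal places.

-0.534522

j₁+j₂−J=2  J+j₁−j₂=2  J−j₁+j₂=2  j₁+j₂+J+1=7
(j₁±m₁, j₂±m₂, J±M) = (2,2,2,2,2,2)
P² = 32/63
sum k=0..2:
  [0] +1/8 = 1/8
  [1] −1/1 = -1
  [2] +1/8 = 1/8
S = -3/4
C² = P²·S² = 2/7 ; C = -0.534522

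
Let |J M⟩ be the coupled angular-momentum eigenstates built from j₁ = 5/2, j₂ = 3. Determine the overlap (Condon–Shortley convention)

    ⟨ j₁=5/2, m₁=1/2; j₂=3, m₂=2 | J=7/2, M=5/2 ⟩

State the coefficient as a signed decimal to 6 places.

−√(2/63) ≈ -0.178174

triangle: 2!*3!*4!/10! = 288/3628800
(j±m)!: 3!*2!*5!*1!*6!*1! = 1036800
prefactor² = (2J+1)*Δ*N² = 4608/7
  k=1: −1/(1!*1!*1!*4!*2!*0!) = -1/48
  k=2: +1/(2!*0!*0!*3!*3!*1!) = 1/72
Σ = -1/144  ⇒  CG² = 4608/7*(-1/144)² = 2/63
CG = −√(2/63) = -0.178174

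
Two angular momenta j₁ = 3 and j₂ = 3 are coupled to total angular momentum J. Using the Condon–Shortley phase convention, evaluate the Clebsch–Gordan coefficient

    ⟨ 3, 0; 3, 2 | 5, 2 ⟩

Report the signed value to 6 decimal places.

triangle: 1!×5!×5!/12! = 14400/479001600
(j±m)!: 3!×3!×5!×1!×7!×3! = 130636800
prefactor² = (2J+1)×Δ×N² = 43200
  k=0: +1/(0!×1!×3!×5!×2!×0!) = 1/1440
  k=1: −1/(1!×0!×2!×4!×3!×1!) = -1/288
Σ = -1/360  ⇒  CG² = 43200×(-1/360)² = 1/3
CG = −√(1/3) = -0.577350

-0.577350  (= −√(1/3))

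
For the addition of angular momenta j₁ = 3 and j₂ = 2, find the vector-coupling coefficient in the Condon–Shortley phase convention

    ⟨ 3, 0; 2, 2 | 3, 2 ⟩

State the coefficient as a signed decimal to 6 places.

+√(1/3) = +0.577350

√[7·2!4!2!/9! · 3!3!4!0!5!1!] = √(192)
  +(−1)^2/∏(2,0,1,2,3,0)! = 1/24  (running 1/24)
⟨..|..⟩ = √(192)·(1/24) = +0.577350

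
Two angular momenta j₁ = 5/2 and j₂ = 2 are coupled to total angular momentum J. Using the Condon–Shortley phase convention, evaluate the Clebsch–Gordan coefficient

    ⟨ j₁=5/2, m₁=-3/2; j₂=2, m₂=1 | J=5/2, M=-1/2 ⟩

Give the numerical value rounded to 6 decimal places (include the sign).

triangle: 2!×3!×2!/8! = 24/40320
(j±m)!: 1!×4!×3!×1!×2!×3! = 1728
prefactor² = (2J+1)×Δ×N² = 216/35
  k=1: −1/(1!×1!×3!×2!×0!×0!) = -1/12
  k=2: +1/(2!×0!×2!×1!×1!×1!) = 1/4
Σ = 1/6  ⇒  CG² = 216/35×1/6² = 6/35
CG = +√(6/35) = +0.414039

+√(6/35) = +0.414039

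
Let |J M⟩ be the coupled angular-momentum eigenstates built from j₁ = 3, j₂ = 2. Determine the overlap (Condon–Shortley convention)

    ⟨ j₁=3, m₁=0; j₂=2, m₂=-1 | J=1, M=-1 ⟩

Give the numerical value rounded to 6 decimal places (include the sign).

j₁+j₂−J=4  J+j₁−j₂=2  J−j₁+j₂=0  j₁+j₂+J+1=7
(j₁±m₁, j₂±m₂, J±M) = (3,3,1,3,0,2)
P² = 432/35
sum k=1..1:
  [1] −1/12 = -1/12
S = -1/12
C² = P²·S² = 3/35 ; C = -0.292770

−√(3/35) = -0.292770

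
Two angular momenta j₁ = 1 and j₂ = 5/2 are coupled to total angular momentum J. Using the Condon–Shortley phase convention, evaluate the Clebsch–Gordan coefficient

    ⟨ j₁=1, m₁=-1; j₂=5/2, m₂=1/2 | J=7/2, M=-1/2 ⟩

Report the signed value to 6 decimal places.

j₁+j₂−J=0  J+j₁−j₂=2  J−j₁+j₂=5  j₁+j₂+J+1=8
(j₁±m₁, j₂±m₂, J±M) = (0,2,3,2,3,4)
P² = 1152/7
sum k=0..0:
  [0] +1/24 = 1/24
S = 1/24
C² = P²·S² = 2/7 ; C = +0.534522

+√(2/7) ≈ +0.534522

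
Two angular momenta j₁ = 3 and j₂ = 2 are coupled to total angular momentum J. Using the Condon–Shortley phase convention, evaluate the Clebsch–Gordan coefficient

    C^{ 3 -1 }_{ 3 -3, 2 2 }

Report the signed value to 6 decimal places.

+√(1/6) ≈ +0.408248

√[7·2!4!2!/9! · 0!6!4!0!2!4!] = √(1536)
  +(−1)^2/∏(2,0,4,2,0,0)! = 1/96  (running 1/96)
⟨..|..⟩ = √(1536)·(1/96) = +0.408248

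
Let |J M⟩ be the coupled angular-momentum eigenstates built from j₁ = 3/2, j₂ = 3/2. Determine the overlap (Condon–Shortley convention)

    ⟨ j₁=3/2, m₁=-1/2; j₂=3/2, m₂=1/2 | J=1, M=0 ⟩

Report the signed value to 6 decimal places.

-0.223607  (= −√(1/20))

j₁+j₂−J=2  J+j₁−j₂=1  J−j₁+j₂=1  j₁+j₂+J+1=5
(j₁±m₁, j₂±m₂, J±M) = (1,2,2,1,1,1)
P² = 1/5
sum k=1..2:
  [1] −1/1 = -1
  [2] +1/2 = 1/2
S = -1/2
C² = P²·S² = 1/20 ; C = -0.223607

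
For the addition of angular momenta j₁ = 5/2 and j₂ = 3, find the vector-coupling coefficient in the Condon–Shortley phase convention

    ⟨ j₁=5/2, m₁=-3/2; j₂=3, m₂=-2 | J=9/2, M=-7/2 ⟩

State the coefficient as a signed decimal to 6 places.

triangle: 1!·4!·5!/11! = 2880/39916800
(j±m)!: 1!·4!·1!·5!·1!·8! = 116121600
prefactor² = (2J+1)·Δ·N² = 921600/11
  k=0: +1/(0!·1!·4!·1!·0!·4!) = 1/576
  k=1: −1/(1!·0!·3!·0!·1!·5!) = -1/720
Σ = 1/2880  ⇒  CG² = 921600/11·1/2880² = 1/99
CG = +√(1/99) = +0.100504

+√(1/99) = +0.100504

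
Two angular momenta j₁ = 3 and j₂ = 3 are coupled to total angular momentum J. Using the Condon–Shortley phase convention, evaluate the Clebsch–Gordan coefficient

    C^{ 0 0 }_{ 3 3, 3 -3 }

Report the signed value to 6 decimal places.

j₁+j₂−J=6  J+j₁−j₂=0  J−j₁+j₂=0  j₁+j₂+J+1=7
(j₁±m₁, j₂±m₂, J±M) = (6,0,0,6,0,0)
P² = 518400/7
sum k=0..0:
  [0] +1/720 = 1/720
S = 1/720
C² = P²·S² = 1/7 ; C = +0.377964

+√(1/7) ≈ +0.377964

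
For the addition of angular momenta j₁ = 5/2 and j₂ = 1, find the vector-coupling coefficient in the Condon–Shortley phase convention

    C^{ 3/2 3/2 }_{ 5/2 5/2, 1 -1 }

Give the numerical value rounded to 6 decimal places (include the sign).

+√(2/3) = +0.816497

triangle: 2!×3!×0!/6! = 12/720
(j±m)!: 5!×0!×0!×2!×3!×0! = 1440
prefactor² = (2J+1)×Δ×N² = 96
  k=0: +1/(0!×2!×0!×0!×3!×0!) = 1/12
Σ = 1/12  ⇒  CG² = 96×1/12² = 2/3
CG = +√(2/3) = +0.816497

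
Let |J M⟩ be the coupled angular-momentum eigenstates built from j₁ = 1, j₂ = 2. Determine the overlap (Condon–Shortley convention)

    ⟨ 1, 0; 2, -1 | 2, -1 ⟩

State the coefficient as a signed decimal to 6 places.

√[5·1!1!3!/6! · 1!1!1!3!1!3!] = √(3/2)
  +(−1)^0/∏(0,1,1,1,0,2)! = 1/2  (running 1/2)
  +(−1)^1/∏(1,0,0,0,1,3)! = -1/6  (running 1/3)
⟨..|..⟩ = √(3/2)·(1/3) = +0.408248

+√(1/6) = +0.408248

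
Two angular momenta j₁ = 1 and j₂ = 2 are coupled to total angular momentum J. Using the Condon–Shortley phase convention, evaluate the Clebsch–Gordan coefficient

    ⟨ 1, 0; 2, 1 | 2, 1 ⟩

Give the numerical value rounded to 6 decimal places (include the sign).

-0.408248  (= −√(1/6))

triangle: 1!*1!*3!/6! = 6/720
(j±m)!: 1!*1!*3!*1!*3!*1! = 36
prefactor² = (2J+1)*Δ*N² = 3/2
  k=0: +1/(0!*1!*1!*3!*0!*0!) = 1/6
  k=1: −1/(1!*0!*0!*2!*1!*1!) = -1/2
Σ = -1/3  ⇒  CG² = 3/2*(-1/3)² = 1/6
CG = −√(1/6) = -0.408248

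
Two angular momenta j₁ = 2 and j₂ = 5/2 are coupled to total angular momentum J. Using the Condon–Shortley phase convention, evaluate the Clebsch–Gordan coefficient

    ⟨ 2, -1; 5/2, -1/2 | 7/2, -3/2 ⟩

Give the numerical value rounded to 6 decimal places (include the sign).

-0.308607  (= −√(2/21))

√[8·1!3!4!/9! · 1!3!2!3!2!5!] = √(384/7)
  +(−1)^0/∏(0,1,3,2,0,2)! = 1/24  (running 1/24)
  +(−1)^1/∏(1,0,2,1,1,3)! = -1/12  (running -1/24)
⟨..|..⟩ = √(384/7)·(-1/24) = -0.308607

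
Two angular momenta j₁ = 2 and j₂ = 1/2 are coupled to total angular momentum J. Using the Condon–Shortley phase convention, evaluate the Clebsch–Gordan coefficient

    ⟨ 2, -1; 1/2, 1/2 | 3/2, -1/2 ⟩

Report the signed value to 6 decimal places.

−√(3/5) = -0.774597

j₁+j₂−J=1  J+j₁−j₂=3  J−j₁+j₂=0  j₁+j₂+J+1=5
(j₁±m₁, j₂±m₂, J±M) = (1,3,1,0,1,2)
P² = 12/5
sum k=1..1:
  [1] −1/2 = -1/2
S = -1/2
C² = P²·S² = 3/5 ; C = -0.774597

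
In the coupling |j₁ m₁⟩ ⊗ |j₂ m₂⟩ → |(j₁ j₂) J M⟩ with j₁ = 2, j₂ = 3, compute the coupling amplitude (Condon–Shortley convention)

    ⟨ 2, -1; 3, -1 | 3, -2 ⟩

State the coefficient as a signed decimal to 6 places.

triangle: 2!·2!·4!/9! = 96/362880
(j±m)!: 1!·3!·2!·4!·1!·5! = 34560
prefactor² = (2J+1)·Δ·N² = 64
  k=1: −1/(1!·1!·2!·1!·0!·3!) = -1/12
  k=2: +1/(2!·0!·1!·0!·1!·4!) = 1/48
Σ = -1/16  ⇒  CG² = 64·(-1/16)² = 1/4
CG = −√(1/4) = -0.500000

−√(1/4) = -0.500000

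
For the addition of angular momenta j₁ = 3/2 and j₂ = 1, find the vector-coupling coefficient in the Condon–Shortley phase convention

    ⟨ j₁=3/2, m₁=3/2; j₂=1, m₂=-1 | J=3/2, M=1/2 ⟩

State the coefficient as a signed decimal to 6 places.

triangle: 1!*2!*1!/5! = 2/120
(j±m)!: 3!*0!*0!*2!*2!*1! = 24
prefactor² = (2J+1)*Δ*N² = 8/5
  k=0: +1/(0!*1!*0!*0!*2!*1!) = 1/2
Σ = 1/2  ⇒  CG² = 8/5*1/2² = 2/5
CG = +√(2/5) = +0.632456

+√(2/5) ≈ +0.632456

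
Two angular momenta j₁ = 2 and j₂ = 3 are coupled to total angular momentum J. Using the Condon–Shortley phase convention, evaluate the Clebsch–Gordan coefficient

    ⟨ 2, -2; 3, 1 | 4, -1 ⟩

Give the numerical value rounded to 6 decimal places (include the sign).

triangle: 1!*3!*5!/10! = 720/3628800
(j±m)!: 0!*4!*4!*2!*3!*5! = 829440
prefactor² = (2J+1)*Δ*N² = 10368/7
  k=1: −1/(1!*0!*3!*3!*0!*2!) = -1/72
Σ = -1/72  ⇒  CG² = 10368/7*(-1/72)² = 2/7
CG = −√(2/7) = -0.534522

-0.534522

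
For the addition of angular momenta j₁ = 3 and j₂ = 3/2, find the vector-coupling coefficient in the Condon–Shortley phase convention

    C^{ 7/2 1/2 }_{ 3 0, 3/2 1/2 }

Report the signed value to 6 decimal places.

-0.308607

√[8·1!5!2!/9! · 3!3!2!1!4!3!] = √(384/7)
  +(−1)^0/∏(0,1,3,2,2,0)! = 1/24  (running 1/24)
  +(−1)^1/∏(1,0,2,1,3,1)! = -1/12  (running -1/24)
⟨..|..⟩ = √(384/7)·(-1/24) = -0.308607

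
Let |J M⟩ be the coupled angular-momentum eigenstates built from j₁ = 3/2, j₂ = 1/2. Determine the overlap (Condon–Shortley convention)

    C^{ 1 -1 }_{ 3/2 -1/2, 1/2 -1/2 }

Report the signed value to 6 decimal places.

j₁+j₂−J=1  J+j₁−j₂=2  J−j₁+j₂=0  j₁+j₂+J+1=4
(j₁±m₁, j₂±m₂, J±M) = (1,2,0,1,0,2)
P² = 1
sum k=0..0:
  [0] +1/2 = 1/2
S = 1/2
C² = P²·S² = 1/4 ; C = +0.500000

+√(1/4) ≈ +0.500000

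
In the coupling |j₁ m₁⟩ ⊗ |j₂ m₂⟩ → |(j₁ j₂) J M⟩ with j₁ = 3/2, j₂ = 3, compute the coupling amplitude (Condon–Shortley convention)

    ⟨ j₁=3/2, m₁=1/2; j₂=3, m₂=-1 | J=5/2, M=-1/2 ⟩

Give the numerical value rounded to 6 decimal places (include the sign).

-0.119523  (= −√(1/70))

triangle: 2!*1!*4!/8! = 48/40320
(j±m)!: 2!*1!*2!*4!*2!*3! = 1152
prefactor² = (2J+1)*Δ*N² = 288/35
  k=0: +1/(0!*2!*1!*2!*0!*2!) = 1/8
  k=1: −1/(1!*1!*0!*1!*1!*3!) = -1/6
Σ = -1/24  ⇒  CG² = 288/35*(-1/24)² = 1/70
CG = −√(1/70) = -0.119523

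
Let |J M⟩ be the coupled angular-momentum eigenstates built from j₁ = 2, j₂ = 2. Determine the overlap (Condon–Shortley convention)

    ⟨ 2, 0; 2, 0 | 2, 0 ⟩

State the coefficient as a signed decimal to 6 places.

−√(2/7) ≈ -0.534522

triangle: 2!*2!*2!/7! = 8/5040
(j±m)!: 2!*2!*2!*2!*2!*2! = 64
prefactor² = (2J+1)*Δ*N² = 32/63
  k=0: +1/(0!*2!*2!*2!*0!*0!) = 1/8
  k=1: −1/(1!*1!*1!*1!*1!*1!) = -1
  k=2: +1/(2!*0!*0!*0!*2!*2!) = 1/8
Σ = -3/4  ⇒  CG² = 32/63*(-3/4)² = 2/7
CG = −√(2/7) = -0.534522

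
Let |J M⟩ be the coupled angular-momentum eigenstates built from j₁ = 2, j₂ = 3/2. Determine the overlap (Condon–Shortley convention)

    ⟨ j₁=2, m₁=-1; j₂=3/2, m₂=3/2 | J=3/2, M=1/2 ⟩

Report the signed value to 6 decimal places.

√[4·2!2!1!/6! · 1!3!3!0!2!1!] = √(8/5)
  +(−1)^2/∏(2,0,1,1,1,0)! = 1/2  (running 1/2)
⟨..|..⟩ = √(8/5)·(1/2) = +0.632456

+√(2/5) ≈ +0.632456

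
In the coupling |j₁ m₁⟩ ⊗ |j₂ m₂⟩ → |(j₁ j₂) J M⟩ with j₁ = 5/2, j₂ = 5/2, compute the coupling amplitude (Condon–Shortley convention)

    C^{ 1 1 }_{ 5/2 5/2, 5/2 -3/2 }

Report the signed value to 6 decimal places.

+√(1/7) = +0.377964

triangle: 4!×1!×1!/7! = 24/5040
(j±m)!: 5!×0!×1!×4!×2!×0! = 5760
prefactor² = (2J+1)×Δ×N² = 576/7
  k=0: +1/(0!×4!×0!×1!×1!×0!) = 1/24
Σ = 1/24  ⇒  CG² = 576/7×1/24² = 1/7
CG = +√(1/7) = +0.377964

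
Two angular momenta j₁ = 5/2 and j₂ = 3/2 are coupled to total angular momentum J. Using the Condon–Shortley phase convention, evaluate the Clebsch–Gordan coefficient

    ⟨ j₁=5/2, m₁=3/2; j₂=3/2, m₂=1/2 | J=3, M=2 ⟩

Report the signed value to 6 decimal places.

+√(1/12) ≈ +0.288675

√[7·1!4!2!/8! · 4!1!2!1!5!1!] = √(48)
  +(−1)^0/∏(0,1,1,2,3,0)! = 1/12  (running 1/12)
  +(−1)^1/∏(1,0,0,1,4,1)! = -1/24  (running 1/24)
⟨..|..⟩ = √(48)·(1/24) = +0.288675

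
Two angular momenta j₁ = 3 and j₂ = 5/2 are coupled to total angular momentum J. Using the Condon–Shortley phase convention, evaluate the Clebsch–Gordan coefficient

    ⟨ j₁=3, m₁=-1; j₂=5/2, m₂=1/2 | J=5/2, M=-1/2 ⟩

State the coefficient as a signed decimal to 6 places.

+√(8/35) = +0.478091

√[6·3!3!2!/9! · 2!4!3!2!2!3!] = √(288/35)
  +(−1)^1/∏(1,2,3,2,0,0)! = -1/24  (running -1/24)
  +(−1)^2/∏(2,1,2,1,1,1)! = 1/4  (running 5/24)
  +(−1)^3/∏(3,0,1,0,2,2)! = -1/24  (running 1/6)
⟨..|..⟩ = √(288/35)·(1/6) = +0.478091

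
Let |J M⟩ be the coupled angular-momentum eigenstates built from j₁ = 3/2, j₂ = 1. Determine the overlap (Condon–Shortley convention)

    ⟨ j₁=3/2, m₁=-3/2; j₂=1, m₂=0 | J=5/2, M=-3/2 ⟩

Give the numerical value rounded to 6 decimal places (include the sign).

+0.632456

√[6·0!3!2!/6! · 0!3!1!1!1!4!] = √(72/5)
  +(−1)^0/∏(0,0,3,1,0,1)! = 1/6  (running 1/6)
⟨..|..⟩ = √(72/5)·(1/6) = +0.632456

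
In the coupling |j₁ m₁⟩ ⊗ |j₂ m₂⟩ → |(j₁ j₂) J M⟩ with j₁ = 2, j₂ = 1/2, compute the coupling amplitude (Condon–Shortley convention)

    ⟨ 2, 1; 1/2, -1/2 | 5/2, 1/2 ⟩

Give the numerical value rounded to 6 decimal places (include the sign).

+√(2/5) ≈ +0.632456

√[6·0!4!1!/6! · 3!1!0!1!3!2!] = √(72/5)
  +(−1)^0/∏(0,0,1,0,3,1)! = 1/6  (running 1/6)
⟨..|..⟩ = √(72/5)·(1/6) = +0.632456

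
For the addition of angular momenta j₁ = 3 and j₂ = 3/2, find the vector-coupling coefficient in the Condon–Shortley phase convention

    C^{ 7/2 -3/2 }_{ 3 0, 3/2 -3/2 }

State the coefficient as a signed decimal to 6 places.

j₁+j₂−J=1  J+j₁−j₂=5  J−j₁+j₂=2  j₁+j₂+J+1=9
(j₁±m₁, j₂±m₂, J±M) = (3,3,0,3,2,5)
P² = 1920/7
sum k=0..0:
  [0] +1/24 = 1/24
S = 1/24
C² = P²·S² = 10/21 ; C = +0.690066

+0.690066  (= +√(10/21))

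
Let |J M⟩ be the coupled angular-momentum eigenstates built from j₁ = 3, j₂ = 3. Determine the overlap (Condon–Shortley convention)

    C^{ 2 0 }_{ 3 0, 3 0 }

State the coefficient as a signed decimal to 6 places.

+√(4/21) ≈ +0.436436

√[5·4!2!2!/9! · 3!3!3!3!2!2!] = √(48/7)
  +(−1)^1/∏(1,3,2,2,0,0)! = -1/24  (running -1/24)
  +(−1)^2/∏(2,2,1,1,1,1)! = 1/4  (running 5/24)
  +(−1)^3/∏(3,1,0,0,2,2)! = -1/24  (running 1/6)
⟨..|..⟩ = √(48/7)·(1/6) = +0.436436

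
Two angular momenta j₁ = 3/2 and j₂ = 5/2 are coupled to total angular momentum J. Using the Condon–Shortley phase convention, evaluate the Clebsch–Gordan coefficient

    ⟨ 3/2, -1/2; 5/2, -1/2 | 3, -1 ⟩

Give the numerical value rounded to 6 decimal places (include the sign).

-0.129099  (= −√(1/60))

√[7·1!2!4!/8! · 1!2!2!3!2!4!] = √(48/5)
  +(−1)^0/∏(0,1,2,2,0,2)! = 1/8  (running 1/8)
  +(−1)^1/∏(1,0,1,1,1,3)! = -1/6  (running -1/24)
⟨..|..⟩ = √(48/5)·(-1/24) = -0.129099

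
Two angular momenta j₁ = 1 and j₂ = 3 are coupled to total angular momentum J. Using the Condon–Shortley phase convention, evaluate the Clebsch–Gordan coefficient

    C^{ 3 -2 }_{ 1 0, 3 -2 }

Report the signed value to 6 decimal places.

j₁+j₂−J=1  J+j₁−j₂=1  J−j₁+j₂=5  j₁+j₂+J+1=8
(j₁±m₁, j₂±m₂, J±M) = (1,1,1,5,1,5)
P² = 300
sum k=0..1:
  [0] +1/24 = 1/24
  [1] −1/120 = -1/120
S = 1/30
C² = P²·S² = 1/3 ; C = +0.577350

+√(1/3) = +0.577350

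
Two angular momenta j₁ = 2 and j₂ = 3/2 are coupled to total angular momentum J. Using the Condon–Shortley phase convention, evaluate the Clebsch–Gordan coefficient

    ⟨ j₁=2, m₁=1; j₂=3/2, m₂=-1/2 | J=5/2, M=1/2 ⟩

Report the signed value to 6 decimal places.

+0.597614  (= +√(5/14))

j₁+j₂−J=1  J+j₁−j₂=3  J−j₁+j₂=2  j₁+j₂+J+1=7
(j₁±m₁, j₂±m₂, J±M) = (3,1,1,2,3,2)
P² = 72/35
sum k=0..1:
  [0] +1/2 = 1/2
  [1] −1/12 = -1/12
S = 5/12
C² = P²·S² = 5/14 ; C = +0.597614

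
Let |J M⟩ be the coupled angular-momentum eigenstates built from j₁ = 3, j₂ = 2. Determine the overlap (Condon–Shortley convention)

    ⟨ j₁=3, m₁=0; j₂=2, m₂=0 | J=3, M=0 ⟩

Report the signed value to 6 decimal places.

-0.516398

triangle: 2!×4!×2!/9! = 96/362880
(j±m)!: 3!×3!×2!×2!×3!×3! = 5184
prefactor² = (2J+1)×Δ×N² = 48/5
  k=0: +1/(0!×2!×3!×2!×1!×0!) = 1/24
  k=1: −1/(1!×1!×2!×1!×2!×1!) = -1/4
  k=2: +1/(2!×0!×1!×0!×3!×2!) = 1/24
Σ = -1/6  ⇒  CG² = 48/5×(-1/6)² = 4/15
CG = −√(4/15) = -0.516398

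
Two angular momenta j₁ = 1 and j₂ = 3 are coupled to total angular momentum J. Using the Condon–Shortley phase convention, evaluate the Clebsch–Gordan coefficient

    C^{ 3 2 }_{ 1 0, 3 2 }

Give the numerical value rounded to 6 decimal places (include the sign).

-0.577350

√[7·1!1!5!/8! · 1!1!5!1!5!1!] = √(300)
  +(−1)^0/∏(0,1,1,5,0,0)! = 1/120  (running 1/120)
  +(−1)^1/∏(1,0,0,4,1,1)! = -1/24  (running -1/30)
⟨..|..⟩ = √(300)·(-1/30) = -0.577350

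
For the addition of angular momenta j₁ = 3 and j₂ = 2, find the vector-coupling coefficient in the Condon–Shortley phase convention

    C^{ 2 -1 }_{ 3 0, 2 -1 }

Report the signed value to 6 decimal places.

√[5·3!3!1!/8! · 3!3!1!3!1!3!] = √(81/14)
  +(−1)^0/∏(0,3,3,1,0,0)! = 1/36  (running 1/36)
  +(−1)^1/∏(1,2,2,0,1,1)! = -1/4  (running -2/9)
⟨..|..⟩ = √(81/14)·(-2/9) = -0.534522

−√(2/7) = -0.534522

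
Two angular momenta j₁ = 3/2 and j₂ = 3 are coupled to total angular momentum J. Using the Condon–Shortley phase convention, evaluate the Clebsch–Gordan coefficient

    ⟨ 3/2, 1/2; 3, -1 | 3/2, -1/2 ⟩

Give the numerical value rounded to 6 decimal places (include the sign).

√[4·3!0!3!/7! · 2!1!2!4!1!2!] = √(192/35)
  +(−1)^1/∏(1,2,0,1,0,2)! = -1/4  (running -1/4)
⟨..|..⟩ = √(192/35)·(-1/4) = -0.585540

−√(12/35) = -0.585540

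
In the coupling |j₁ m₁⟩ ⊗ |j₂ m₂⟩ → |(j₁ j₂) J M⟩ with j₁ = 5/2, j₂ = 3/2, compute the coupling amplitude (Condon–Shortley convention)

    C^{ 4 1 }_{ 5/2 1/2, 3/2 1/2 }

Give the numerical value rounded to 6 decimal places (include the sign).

j₁+j₂−J=0  J+j₁−j₂=5  J−j₁+j₂=3  j₁+j₂+J+1=9
(j₁±m₁, j₂±m₂, J±M) = (3,2,2,1,5,3)
P² = 2160/7
sum k=0..0:
  [0] +1/24 = 1/24
S = 1/24
C² = P²·S² = 15/28 ; C = +0.731925

+0.731925  (= +√(15/28))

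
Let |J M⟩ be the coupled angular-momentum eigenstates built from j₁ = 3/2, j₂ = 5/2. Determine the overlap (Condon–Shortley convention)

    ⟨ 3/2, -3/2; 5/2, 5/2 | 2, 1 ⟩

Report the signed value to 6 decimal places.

j₁+j₂−J=2  J+j₁−j₂=1  J−j₁+j₂=3  j₁+j₂+J+1=7
(j₁±m₁, j₂±m₂, J±M) = (0,3,5,0,3,1)
P² = 360/7
sum k=2..2:
  [2] +1/12 = 1/12
S = 1/12
C² = P²·S² = 5/14 ; C = +0.597614

+√(5/14) ≈ +0.597614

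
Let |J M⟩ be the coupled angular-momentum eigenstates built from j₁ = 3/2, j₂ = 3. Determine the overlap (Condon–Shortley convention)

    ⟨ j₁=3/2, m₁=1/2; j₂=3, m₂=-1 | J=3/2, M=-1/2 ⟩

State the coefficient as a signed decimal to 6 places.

√[4·3!0!3!/7! · 2!1!2!4!1!2!] = √(192/35)
  +(−1)^1/∏(1,2,0,1,0,2)! = -1/4  (running -1/4)
⟨..|..⟩ = √(192/35)·(-1/4) = -0.585540

-0.585540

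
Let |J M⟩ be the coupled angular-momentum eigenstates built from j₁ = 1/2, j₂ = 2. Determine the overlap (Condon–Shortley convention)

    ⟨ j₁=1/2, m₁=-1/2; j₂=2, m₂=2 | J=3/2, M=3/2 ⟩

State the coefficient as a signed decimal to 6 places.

√[4·1!0!3!/5! · 0!1!4!0!3!0!] = √(144/5)
  +(−1)^1/∏(1,0,0,3,0,0)! = -1/6  (running -1/6)
⟨..|..⟩ = √(144/5)·(-1/6) = -0.894427

-0.894427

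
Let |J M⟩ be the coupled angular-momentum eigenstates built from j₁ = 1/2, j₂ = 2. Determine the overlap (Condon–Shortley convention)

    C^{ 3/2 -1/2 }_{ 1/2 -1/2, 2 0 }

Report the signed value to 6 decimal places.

-0.632456

triangle: 1!·0!·3!/5! = 6/120
(j±m)!: 0!·1!·2!·2!·1!·2! = 8
prefactor² = (2J+1)·Δ·N² = 8/5
  k=1: −1/(1!·0!·0!·1!·0!·2!) = -1/2
Σ = -1/2  ⇒  CG² = 8/5·(-1/2)² = 2/5
CG = −√(2/5) = -0.632456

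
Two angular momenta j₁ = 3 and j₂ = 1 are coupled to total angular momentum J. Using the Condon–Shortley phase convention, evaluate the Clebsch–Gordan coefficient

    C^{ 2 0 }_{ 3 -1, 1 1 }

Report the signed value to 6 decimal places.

+0.534522  (= +√(2/7))

√[5·2!4!0!/7! · 2!4!2!0!2!2!] = √(128/7)
  +(−1)^2/∏(2,0,2,0,2,0)! = 1/8  (running 1/8)
⟨..|..⟩ = √(128/7)·(1/8) = +0.534522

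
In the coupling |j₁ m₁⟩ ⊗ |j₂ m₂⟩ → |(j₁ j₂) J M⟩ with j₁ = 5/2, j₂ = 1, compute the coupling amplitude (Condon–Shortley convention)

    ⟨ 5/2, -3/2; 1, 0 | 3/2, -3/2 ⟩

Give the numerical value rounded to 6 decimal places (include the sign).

j₁+j₂−J=2  J+j₁−j₂=3  J−j₁+j₂=0  j₁+j₂+J+1=6
(j₁±m₁, j₂±m₂, J±M) = (1,4,1,1,0,3)
P² = 48/5
sum k=1..1:
  [1] −1/6 = -1/6
S = -1/6
C² = P²·S² = 4/15 ; C = -0.516398

-0.516398  (= −√(4/15))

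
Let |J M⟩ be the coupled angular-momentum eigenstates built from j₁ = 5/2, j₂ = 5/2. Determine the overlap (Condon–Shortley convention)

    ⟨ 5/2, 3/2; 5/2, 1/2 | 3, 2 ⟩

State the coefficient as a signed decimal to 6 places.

triangle: 2!×3!×3!/9! = 72/362880
(j±m)!: 4!×1!×3!×2!×5!×1! = 34560
prefactor² = (2J+1)×Δ×N² = 48
  k=0: +1/(0!×2!×1!×3!×2!×0!) = 1/24
  k=1: −1/(1!×1!×0!×2!×3!×1!) = -1/12
Σ = -1/24  ⇒  CG² = 48×(-1/24)² = 1/12
CG = −√(1/12) = -0.288675

-0.288675  (= −√(1/12))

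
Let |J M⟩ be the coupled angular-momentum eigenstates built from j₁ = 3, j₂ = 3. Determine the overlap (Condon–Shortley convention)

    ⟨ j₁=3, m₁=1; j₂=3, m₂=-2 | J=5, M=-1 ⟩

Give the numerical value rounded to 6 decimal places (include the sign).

+√(9/28) ≈ +0.566947

triangle: 1!×5!×5!/12! = 14400/479001600
(j±m)!: 4!×2!×1!×5!×4!×6! = 99532800
prefactor² = (2J+1)×Δ×N² = 230400/7
  k=0: +1/(0!×1!×2!×1!×3!×4!) = 1/288
  k=1: −1/(1!×0!×1!×0!×4!×5!) = -1/2880
Σ = 1/320  ⇒  CG² = 230400/7×1/320² = 9/28
CG = +√(9/28) = +0.566947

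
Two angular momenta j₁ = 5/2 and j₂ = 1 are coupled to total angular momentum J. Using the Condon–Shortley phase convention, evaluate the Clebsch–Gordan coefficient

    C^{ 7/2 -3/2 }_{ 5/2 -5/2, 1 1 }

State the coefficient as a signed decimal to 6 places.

triangle: 0!×5!×2!/8! = 240/40320
(j±m)!: 0!×5!×2!×0!×2!×5! = 57600
prefactor² = (2J+1)×Δ×N² = 19200/7
  k=0: +1/(0!×0!×5!×2!×0!×0!) = 1/240
Σ = 1/240  ⇒  CG² = 19200/7×1/240² = 1/21
CG = +√(1/21) = +0.218218

+√(1/21) ≈ +0.218218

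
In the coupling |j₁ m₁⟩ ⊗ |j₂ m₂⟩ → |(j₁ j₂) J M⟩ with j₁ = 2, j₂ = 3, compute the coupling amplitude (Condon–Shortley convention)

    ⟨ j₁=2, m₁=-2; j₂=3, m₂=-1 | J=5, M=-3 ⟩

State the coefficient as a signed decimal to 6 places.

+0.577350  (= +√(1/3))

triangle: 0!×4!×6!/11! = 17280/39916800
(j±m)!: 0!×4!×2!×4!×2!×8! = 92897280
prefactor² = (2J+1)×Δ×N² = 442368
  k=0: +1/(0!×0!×4!×2!×0!×4!) = 1/1152
Σ = 1/1152  ⇒  CG² = 442368×1/1152² = 1/3
CG = +√(1/3) = +0.577350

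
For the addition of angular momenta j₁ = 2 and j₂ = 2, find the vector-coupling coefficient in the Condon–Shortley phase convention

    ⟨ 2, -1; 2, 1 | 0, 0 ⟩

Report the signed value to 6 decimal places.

−√(1/5) ≈ -0.447214

j₁+j₂−J=4  J+j₁−j₂=0  J−j₁+j₂=0  j₁+j₂+J+1=5
(j₁±m₁, j₂±m₂, J±M) = (1,3,3,1,0,0)
P² = 36/5
sum k=3..3:
  [3] −1/6 = -1/6
S = -1/6
C² = P²·S² = 1/5 ; C = -0.447214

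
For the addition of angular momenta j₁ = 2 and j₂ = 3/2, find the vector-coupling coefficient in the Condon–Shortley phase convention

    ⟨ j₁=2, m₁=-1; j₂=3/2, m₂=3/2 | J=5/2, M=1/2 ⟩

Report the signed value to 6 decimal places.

−√(27/70) ≈ -0.621059

triangle: 1!×3!×2!/7! = 12/5040
(j±m)!: 1!×3!×3!×0!×3!×2! = 432
prefactor² = (2J+1)×Δ×N² = 216/35
  k=1: −1/(1!×0!×2!×2!×1!×0!) = -1/4
Σ = -1/4  ⇒  CG² = 216/35×(-1/4)² = 27/70
CG = −√(27/70) = -0.621059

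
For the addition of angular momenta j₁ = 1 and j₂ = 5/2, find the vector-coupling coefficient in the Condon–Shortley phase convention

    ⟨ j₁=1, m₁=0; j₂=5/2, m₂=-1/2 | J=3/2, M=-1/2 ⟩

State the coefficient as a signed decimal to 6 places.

j₁+j₂−J=2  J+j₁−j₂=0  J−j₁+j₂=3  j₁+j₂+J+1=6
(j₁±m₁, j₂±m₂, J±M) = (1,1,2,3,1,2)
P² = 8/5
sum k=1..1:
  [1] −1/2 = -1/2
S = -1/2
C² = P²·S² = 2/5 ; C = -0.632456

−√(2/5) = -0.632456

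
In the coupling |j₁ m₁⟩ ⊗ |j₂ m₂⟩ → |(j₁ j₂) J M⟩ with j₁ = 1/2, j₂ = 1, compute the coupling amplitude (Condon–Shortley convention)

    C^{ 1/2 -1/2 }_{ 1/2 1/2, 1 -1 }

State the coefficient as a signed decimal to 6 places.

√[2·1!0!1!/3! · 1!0!0!2!0!1!] = √(2/3)
  +(−1)^0/∏(0,1,0,0,0,1)! = 1  (running 1)
⟨..|..⟩ = √(2/3)·(1) = +0.816497

+√(2/3) ≈ +0.816497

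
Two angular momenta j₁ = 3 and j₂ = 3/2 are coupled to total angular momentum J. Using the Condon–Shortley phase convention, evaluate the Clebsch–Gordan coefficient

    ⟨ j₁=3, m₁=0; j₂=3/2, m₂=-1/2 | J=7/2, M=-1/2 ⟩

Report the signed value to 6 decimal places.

triangle: 1!*5!*2!/9! = 240/362880
(j±m)!: 3!*3!*1!*2!*3!*4! = 10368
prefactor² = (2J+1)*Δ*N² = 384/7
  k=0: +1/(0!*1!*3!*1!*2!*1!) = 1/12
  k=1: −1/(1!*0!*2!*0!*3!*2!) = -1/24
Σ = 1/24  ⇒  CG² = 384/7*1/24² = 2/21
CG = +√(2/21) = +0.308607

+√(2/21) ≈ +0.308607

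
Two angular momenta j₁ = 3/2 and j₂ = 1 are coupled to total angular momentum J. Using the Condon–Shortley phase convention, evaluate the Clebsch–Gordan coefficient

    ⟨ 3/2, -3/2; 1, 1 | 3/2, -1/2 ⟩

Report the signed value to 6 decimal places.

-0.632456  (= −√(2/5))

√[4·1!2!1!/5! · 0!3!2!0!1!2!] = √(8/5)
  +(−1)^1/∏(1,0,2,1,0,0)! = -1/2  (running -1/2)
⟨..|..⟩ = √(8/5)·(-1/2) = -0.632456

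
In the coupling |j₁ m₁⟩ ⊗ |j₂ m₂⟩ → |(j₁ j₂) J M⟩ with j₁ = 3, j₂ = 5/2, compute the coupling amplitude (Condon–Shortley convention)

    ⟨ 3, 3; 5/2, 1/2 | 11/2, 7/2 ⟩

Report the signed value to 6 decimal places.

+0.426401  (= +√(2/11))

j₁+j₂−J=0  J+j₁−j₂=6  J−j₁+j₂=5  j₁+j₂+J+1=12
(j₁±m₁, j₂±m₂, J±M) = (6,0,3,2,9,2)
P² = 149299200/11
sum k=0..0:
  [0] +1/8640 = 1/8640
S = 1/8640
C² = P²·S² = 2/11 ; C = +0.426401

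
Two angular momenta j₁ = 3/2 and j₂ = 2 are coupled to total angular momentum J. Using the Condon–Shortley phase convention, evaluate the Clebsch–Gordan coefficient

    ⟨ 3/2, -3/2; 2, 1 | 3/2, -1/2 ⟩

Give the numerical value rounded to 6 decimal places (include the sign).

√[4·2!1!2!/6! · 0!3!3!1!1!2!] = √(8/5)
  +(−1)^2/∏(2,0,1,1,0,1)! = 1/2  (running 1/2)
⟨..|..⟩ = √(8/5)·(1/2) = +0.632456

+0.632456  (= +√(2/5))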